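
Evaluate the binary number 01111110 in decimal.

Sum of powers of 2 for each 1-bit:
2^1 + 2^2 + 2^3 + 2^4 + 2^5 + 2^6
= 2 + 4 + 8 + 16 + 32 + 64
= 126



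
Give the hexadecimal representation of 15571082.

Using repeated division by 16 (digits 10–15 are A–F):
15571082 ÷ 16 = 973192 remainder 10 (A)
973192 ÷ 16 = 60824 remainder 8
60824 ÷ 16 = 3801 remainder 8
3801 ÷ 16 = 237 remainder 9
237 ÷ 16 = 14 remainder 13 (D)
14 ÷ 16 = 0 remainder 14 (E)
Reading remainders bottom to top: ED988A



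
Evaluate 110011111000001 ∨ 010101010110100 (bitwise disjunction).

OR: 1 when either bit is 1
  110011111000001
| 010101010110100
-----------------
  110111111110101
Decimal: 26561 | 10932 = 28661



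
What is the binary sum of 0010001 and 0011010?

Add column by column from the right: bit + bit + carry-in; write the sum mod 2, carry 1 when the sum is 2 or 3.
carry:  0100000
        0010001
+       0011010
---------------
       00101011
(the carry out of the leftmost column, 0, becomes the leading bit)
Decimal check:
  0010001 = 16 + 1 = 17
  0011010 = 16 + 8 + 2 = 26
  17 + 26 = 43, and 00101011 = 32 + 8 + 2 + 1 = 43 ✓



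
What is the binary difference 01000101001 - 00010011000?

Method 1 - Direct subtraction (column by column from the right: bit − bit − borrow-in; if negative, add 2 and borrow 1 from the next column):
borrow: 01100100000
        01000101001
-       00010011000
-------------------
        00110010001

Method 2 - Add two's complement:
Two's complement of 00010011000: invert → 11101100111, add 1 → 11101101000
  01000101001
+ 11101101000
-------------
 100110010001  (end carry out of the top bit = 1)
Discarding the end carry: 00110010001
Decimal check:
  01000101001 = 512 + 32 + 8 + 1 = 553
  00010011000 = 128 + 16 + 8 = 152
  553 - 152 = 401, and 00110010001 = 256 + 128 + 16 + 1 = 401 ✓



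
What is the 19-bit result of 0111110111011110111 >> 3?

Original: 0111110111011110111 (decimal 257783)
Shift right by 3 positions
Drop the 3 low bits; fill with zeros on the left
Result: 0000111110111011110 (decimal 32222)
Equivalent: 257783 >> 3 = 257783 ÷ 2^3 = 32222



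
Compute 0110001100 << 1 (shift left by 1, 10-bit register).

Original: 0110001100 (decimal 396)
Shift left by 1 position
Append 1 zero on the right
Result: 1100011000 (decimal 792)
Equivalent: 396 << 1 = 396 × 2^1 = 792



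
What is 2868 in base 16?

Using repeated division by 16 (digits 10–15 are A–F):
2868 ÷ 16 = 179 remainder 4
179 ÷ 16 = 11 remainder 3
11 ÷ 16 = 0 remainder 11 (B)
Reading remainders bottom to top: B34



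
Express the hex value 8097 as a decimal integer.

Expand by place value (powers of 16):
8097 = 8 × 16^3 + 0 × 16^2 + 9 × 16^1 + 7 × 16^0
= 8 × 4096 + 0 × 256 + 9 × 16 + 7 × 1
= 32768 + 0 + 144 + 7
= 32919



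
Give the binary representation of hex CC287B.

Convert each hex digit to 4 bits:
  C = 1100
  C = 1100
  2 = 0010
  8 = 1000
  7 = 0111
  B = 1011
Concatenate: 110011000010100001111011



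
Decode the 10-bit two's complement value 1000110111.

Binary: 1000110111
Sign bit: 1 (negative)
Invert: 0111001000
Add 1:  0111001001
Magnitude: 0111001001 = 256 + 128 + 64 + 8 + 1 = 457
Value: -457



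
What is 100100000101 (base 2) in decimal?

Sum of powers of 2 for each 1-bit:
2^0 + 2^2 + 2^8 + 2^11
= 1 + 4 + 256 + 2048
= 2309



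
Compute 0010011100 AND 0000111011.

AND: 1 only when both bits are 1
  0010011100
& 0000111011
------------
  0000011000
Decimal: 156 & 59 = 24



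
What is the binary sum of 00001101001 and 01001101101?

Add column by column from the right: bit + bit + carry-in; write the sum mod 2, carry 1 when the sum is 2 or 3.
carry:  00011010010
        00001101001
+       01001101101
-------------------
       001011010110
(the carry out of the leftmost column, 0, becomes the leading bit)
Decimal check:
  00001101001 = 64 + 32 + 8 + 1 = 105
  01001101101 = 512 + 64 + 32 + 8 + 4 + 1 = 621
  105 + 621 = 726, and 001011010110 = 512 + 128 + 64 + 16 + 4 + 2 = 726 ✓



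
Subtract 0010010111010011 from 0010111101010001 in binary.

Method 1 - Direct subtraction (column by column from the right: bit − bit − borrow-in; if negative, add 2 and borrow 1 from the next column):
borrow: 0000001111111100
        0010111101010001
-       0010010111010011
------------------------
        0000100101111110

Method 2 - Add two's complement:
Two's complement of 0010010111010011: invert → 1101101000101100, add 1 → 1101101000101101
  0010111101010001
+ 1101101000101101
------------------
 10000100101111110  (end carry out of the top bit = 1)
Discarding the end carry: 0000100101111110
Decimal check:
  0010111101010001 = 8192 + 2048 + 1024 + 512 + 256 + 64 + 16 + 1 = 12113
  0010010111010011 = 8192 + 1024 + 256 + 128 + 64 + 16 + 2 + 1 = 9683
  12113 - 9683 = 2430, and 0000100101111110 = 2048 + 256 + 64 + 32 + 16 + 8 + 4 + 2 = 2430 ✓



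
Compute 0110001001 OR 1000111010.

OR: 1 when either bit is 1
  0110001001
| 1000111010
------------
  1110111011
Decimal: 393 | 570 = 955



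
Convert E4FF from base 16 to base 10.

Expand by place value (powers of 16):
Digit values: E = 14, F = 15
E4FF = 14 × 16^3 + 4 × 16^2 + 15 × 16^1 + 15 × 16^0
= 14 × 4096 + 4 × 256 + 15 × 16 + 15 × 1
= 57344 + 1024 + 240 + 15
= 58623



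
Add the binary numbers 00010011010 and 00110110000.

Add column by column from the right: bit + bit + carry-in; write the sum mod 2, carry 1 when the sum is 2 or 3.
carry:  01101100000
        00010011010
+       00110110000
-------------------
       001001001010
(the carry out of the leftmost column, 0, becomes the leading bit)
Decimal check:
  00010011010 = 128 + 16 + 8 + 2 = 154
  00110110000 = 256 + 128 + 32 + 16 = 432
  154 + 432 = 586, and 001001001010 = 512 + 64 + 8 + 2 = 586 ✓



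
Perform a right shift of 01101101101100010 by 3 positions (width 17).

Original: 01101101101100010 (decimal 56162)
Shift right by 3 positions
Drop the 3 low bits; fill with zeros on the left
Result: 00001101101101100 (decimal 7020)
Equivalent: 56162 >> 3 = 56162 ÷ 2^3 = 7020



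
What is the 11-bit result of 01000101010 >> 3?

Original: 01000101010 (decimal 554)
Shift right by 3 positions
Drop the 3 low bits; fill with zeros on the left
Result: 00001000101 (decimal 69)
Equivalent: 554 >> 3 = 554 ÷ 2^3 = 69



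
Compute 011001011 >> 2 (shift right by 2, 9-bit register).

Original: 011001011 (decimal 203)
Shift right by 2 positions
Drop the 2 low bits; fill with zeros on the left
Result: 000110010 (decimal 50)
Equivalent: 203 >> 2 = 203 ÷ 2^2 = 50



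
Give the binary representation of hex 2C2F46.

Convert each hex digit to 4 bits:
  2 = 0010
  C = 1100
  2 = 0010
  F = 1111
  4 = 0100
  6 = 0110
Concatenate: 001011000010111101000110



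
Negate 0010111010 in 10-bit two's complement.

Original: 0010111010
Step 1 - Invert all bits: 1101000101
Step 2 - Add 1: 1101000110
Verification: 0010111010 + 1101000110 = 10000000000; discarding the end carry (carry out of the top bit) leaves the 10-bit value 0000000000, as required for x + (-x)



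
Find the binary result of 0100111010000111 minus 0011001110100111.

Method 1 - Direct subtraction (column by column from the right: bit − bit − borrow-in; if negative, add 2 and borrow 1 from the next column):
borrow: 0110011111000000
        0100111010000111
-       0011001110100111
------------------------
        0001101011100000

Method 2 - Add two's complement:
Two's complement of 0011001110100111: invert → 1100110001011000, add 1 → 1100110001011001
  0100111010000111
+ 1100110001011001
------------------
 10001101011100000  (end carry out of the top bit = 1)
Discarding the end carry: 0001101011100000
Decimal check:
  0100111010000111 = 16384 + 2048 + 1024 + 512 + 128 + 4 + 2 + 1 = 20103
  0011001110100111 = 8192 + 4096 + 512 + 256 + 128 + 32 + 4 + 2 + 1 = 13223
  20103 - 13223 = 6880, and 0001101011100000 = 4096 + 2048 + 512 + 128 + 64 + 32 = 6880 ✓



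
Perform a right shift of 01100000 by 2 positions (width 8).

Original: 01100000 (decimal 96)
Shift right by 2 positions
Drop the 2 low bits; fill with zeros on the left
Result: 00011000 (decimal 24)
Equivalent: 96 >> 2 = 96 ÷ 2^2 = 24



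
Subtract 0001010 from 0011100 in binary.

Method 1 - Direct subtraction (column by column from the right: bit − bit − borrow-in; if negative, add 2 and borrow 1 from the next column):
borrow: 0000100
        0011100
-       0001010
---------------
        0010010

Method 2 - Add two's complement:
Two's complement of 0001010: invert → 1110101, add 1 → 1110110
  0011100
+ 1110110
---------
 10010010  (end carry out of the top bit = 1)
Discarding the end carry: 0010010
Decimal check:
  0011100 = 16 + 8 + 4 = 28
  0001010 = 8 + 2 = 10
  28 - 10 = 18, and 0010010 = 16 + 2 = 18 ✓



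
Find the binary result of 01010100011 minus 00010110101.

Method 1 - Direct subtraction (column by column from the right: bit − bit − borrow-in; if negative, add 2 and borrow 1 from the next column):
borrow: 01111111000
        01010100011
-       00010110101
-------------------
        00111101110

Method 2 - Add two's complement:
Two's complement of 00010110101: invert → 11101001010, add 1 → 11101001011
  01010100011
+ 11101001011
-------------
 100111101110  (end carry out of the top bit = 1)
Discarding the end carry: 00111101110
Decimal check:
  01010100011 = 512 + 128 + 32 + 2 + 1 = 675
  00010110101 = 128 + 32 + 16 + 4 + 1 = 181
  675 - 181 = 494, and 00111101110 = 256 + 128 + 64 + 32 + 8 + 4 + 2 = 494 ✓



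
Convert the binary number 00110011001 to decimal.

Sum of powers of 2 for each 1-bit:
2^0 + 2^3 + 2^4 + 2^7 + 2^8
= 1 + 8 + 16 + 128 + 256
= 409



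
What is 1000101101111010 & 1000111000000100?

AND: 1 only when both bits are 1
  1000101101111010
& 1000111000000100
------------------
  1000101000000000
Decimal: 35706 & 36356 = 35328



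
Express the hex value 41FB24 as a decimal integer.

Expand by place value (powers of 16):
Digit values: F = 15, B = 11
41FB24 = 4 × 16^5 + 1 × 16^4 + 15 × 16^3 + 11 × 16^2 + 2 × 16^1 + 4 × 16^0
= 4 × 1048576 + 1 × 65536 + 15 × 4096 + 11 × 256 + 2 × 16 + 4 × 1
= 4194304 + 65536 + 61440 + 2816 + 32 + 4
= 4324132



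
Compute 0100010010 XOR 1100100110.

XOR: 1 when bits differ
  0100010010
^ 1100100110
------------
  1000110100
Decimal: 274 ^ 806 = 564



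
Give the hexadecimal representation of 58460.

Using repeated division by 16 (digits 10–15 are A–F):
58460 ÷ 16 = 3653 remainder 12 (C)
3653 ÷ 16 = 228 remainder 5
228 ÷ 16 = 14 remainder 4
14 ÷ 16 = 0 remainder 14 (E)
Reading remainders bottom to top: E45C



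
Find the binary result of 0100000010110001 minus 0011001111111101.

Method 1 - Direct subtraction (column by column from the right: bit − bit − borrow-in; if negative, add 2 and borrow 1 from the next column):
borrow: 0111111111111000
        0100000010110001
-       0011001111111101
------------------------
        0000110010110100

Method 2 - Add two's complement:
Two's complement of 0011001111111101: invert → 1100110000000010, add 1 → 1100110000000011
  0100000010110001
+ 1100110000000011
------------------
 10000110010110100  (end carry out of the top bit = 1)
Discarding the end carry: 0000110010110100
Decimal check:
  0100000010110001 = 16384 + 128 + 32 + 16 + 1 = 16561
  0011001111111101 = 8192 + 4096 + 512 + 256 + 128 + 64 + 32 + 16 + 8 + 4 + 1 = 13309
  16561 - 13309 = 3252, and 0000110010110100 = 2048 + 1024 + 128 + 32 + 16 + 4 = 3252 ✓



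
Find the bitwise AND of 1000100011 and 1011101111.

AND: 1 only when both bits are 1
  1000100011
& 1011101111
------------
  1000100011
Decimal: 547 & 751 = 547



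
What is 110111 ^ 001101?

XOR: 1 when bits differ
  110111
^ 001101
--------
  111010
Decimal: 55 ^ 13 = 58



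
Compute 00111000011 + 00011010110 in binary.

Add column by column from the right: bit + bit + carry-in; write the sum mod 2, carry 1 when the sum is 2 or 3.
carry:  01110001100
        00111000011
+       00011010110
-------------------
       001010011001
(the carry out of the leftmost column, 0, becomes the leading bit)
Decimal check:
  00111000011 = 256 + 128 + 64 + 2 + 1 = 451
  00011010110 = 128 + 64 + 16 + 4 + 2 = 214
  451 + 214 = 665, and 001010011001 = 512 + 128 + 16 + 8 + 1 = 665 ✓



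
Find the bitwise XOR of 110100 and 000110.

XOR: 1 when bits differ
  110100
^ 000110
--------
  110010
Decimal: 52 ^ 6 = 50



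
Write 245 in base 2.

Using repeated division by 2:
245 ÷ 2 = 122 remainder 1
122 ÷ 2 = 61 remainder 0
61 ÷ 2 = 30 remainder 1
30 ÷ 2 = 15 remainder 0
15 ÷ 2 = 7 remainder 1
7 ÷ 2 = 3 remainder 1
3 ÷ 2 = 1 remainder 1
1 ÷ 2 = 0 remainder 1
Reading remainders bottom to top: 11110101



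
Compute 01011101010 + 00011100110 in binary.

Add column by column from the right: bit + bit + carry-in; write the sum mod 2, carry 1 when the sum is 2 or 3.
carry:  00111011100
        01011101010
+       00011100110
-------------------
       001111010000
(the carry out of the leftmost column, 0, becomes the leading bit)
Decimal check:
  01011101010 = 512 + 128 + 64 + 32 + 8 + 2 = 746
  00011100110 = 128 + 64 + 32 + 4 + 2 = 230
  746 + 230 = 976, and 001111010000 = 512 + 256 + 128 + 64 + 16 = 976 ✓



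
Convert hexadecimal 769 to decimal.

Expand by place value (powers of 16):
769 = 7 × 16^2 + 6 × 16^1 + 9 × 16^0
= 7 × 256 + 6 × 16 + 9 × 1
= 1792 + 96 + 9
= 1897



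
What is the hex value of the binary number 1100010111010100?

Group into 4-bit nibbles from right:
  1100 = C
  0101 = 5
  1101 = D
  0100 = 4
Result: C5D4



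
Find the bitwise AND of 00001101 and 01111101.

AND: 1 only when both bits are 1
  00001101
& 01111101
----------
  00001101
Decimal: 13 & 125 = 13



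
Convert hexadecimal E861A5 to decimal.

Expand by place value (powers of 16):
Digit values: E = 14, A = 10
E861A5 = 14 × 16^5 + 8 × 16^4 + 6 × 16^3 + 1 × 16^2 + 10 × 16^1 + 5 × 16^0
= 14 × 1048576 + 8 × 65536 + 6 × 4096 + 1 × 256 + 10 × 16 + 5 × 1
= 14680064 + 524288 + 24576 + 256 + 160 + 5
= 15229349



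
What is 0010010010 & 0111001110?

AND: 1 only when both bits are 1
  0010010010
& 0111001110
------------
  0010000010
Decimal: 146 & 462 = 130



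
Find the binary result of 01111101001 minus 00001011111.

Method 1 - Direct subtraction (column by column from the right: bit − bit − borrow-in; if negative, add 2 and borrow 1 from the next column):
borrow: 00000111100
        01111101001
-       00001011111
-------------------
        01110001010

Method 2 - Add two's complement:
Two's complement of 00001011111: invert → 11110100000, add 1 → 11110100001
  01111101001
+ 11110100001
-------------
 101110001010  (end carry out of the top bit = 1)
Discarding the end carry: 01110001010
Decimal check:
  01111101001 = 512 + 256 + 128 + 64 + 32 + 8 + 1 = 1001
  00001011111 = 64 + 16 + 8 + 4 + 2 + 1 = 95
  1001 - 95 = 906, and 01110001010 = 512 + 256 + 128 + 8 + 2 = 906 ✓



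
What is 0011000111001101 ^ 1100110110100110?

XOR: 1 when bits differ
  0011000111001101
^ 1100110110100110
------------------
  1111110001101011
Decimal: 12749 ^ 52646 = 64619



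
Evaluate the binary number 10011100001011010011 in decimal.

Sum of powers of 2 for each 1-bit:
2^0 + 2^1 + 2^4 + 2^6 + 2^7 + 2^9 + 2^14 + 2^15 + 2^16 + 2^19
= 1 + 2 + 16 + 64 + 128 + 512 + 16384 + 32768 + 65536 + 524288
= 639699



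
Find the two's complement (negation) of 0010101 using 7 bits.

Original: 0010101
Step 1 - Invert all bits: 1101010
Step 2 - Add 1: 1101011
Verification: 0010101 + 1101011 = 10000000; discarding the end carry (carry out of the top bit) leaves the 7-bit value 0000000, as required for x + (-x)



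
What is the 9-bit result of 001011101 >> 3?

Original: 001011101 (decimal 93)
Shift right by 3 positions
Drop the 3 low bits; fill with zeros on the left
Result: 000001011 (decimal 11)
Equivalent: 93 >> 3 = 93 ÷ 2^3 = 11



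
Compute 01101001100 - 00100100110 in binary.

Method 1 - Direct subtraction (column by column from the right: bit − bit − borrow-in; if negative, add 2 and borrow 1 from the next column):
borrow: 00001001100
        01101001100
-       00100100110
-------------------
        01000100110

Method 2 - Add two's complement:
Two's complement of 00100100110: invert → 11011011001, add 1 → 11011011010
  01101001100
+ 11011011010
-------------
 101000100110  (end carry out of the top bit = 1)
Discarding the end carry: 01000100110
Decimal check:
  01101001100 = 512 + 256 + 64 + 8 + 4 = 844
  00100100110 = 256 + 32 + 4 + 2 = 294
  844 - 294 = 550, and 01000100110 = 512 + 32 + 4 + 2 = 550 ✓



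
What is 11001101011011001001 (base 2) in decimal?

Sum of powers of 2 for each 1-bit:
2^0 + 2^3 + 2^6 + 2^7 + 2^9 + 2^10 + 2^12 + 2^14 + 2^15 + 2^18 + 2^19
= 1 + 8 + 64 + 128 + 512 + 1024 + 4096 + 16384 + 32768 + 262144 + 524288
= 841417



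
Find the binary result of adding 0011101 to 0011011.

Add column by column from the right: bit + bit + carry-in; write the sum mod 2, carry 1 when the sum is 2 or 3.
carry:  0111110
        0011101
+       0011011
---------------
       00111000
(the carry out of the leftmost column, 0, becomes the leading bit)
Decimal check:
  0011101 = 16 + 8 + 4 + 1 = 29
  0011011 = 16 + 8 + 2 + 1 = 27
  29 + 27 = 56, and 00111000 = 32 + 16 + 8 = 56 ✓



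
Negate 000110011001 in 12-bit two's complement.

Original: 000110011001
Step 1 - Invert all bits: 111001100110
Step 2 - Add 1: 111001100111
Verification: 000110011001 + 111001100111 = 1000000000000; discarding the end carry (carry out of the top bit) leaves the 12-bit value 000000000000, as required for x + (-x)



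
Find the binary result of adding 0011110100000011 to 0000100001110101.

Add column by column from the right: bit + bit + carry-in; write the sum mod 2, carry 1 when the sum is 2 or 3.
carry:  0111000000001110
        0011110100000011
+       0000100001110101
------------------------
       00100010101111000
(the carry out of the leftmost column, 0, becomes the leading bit)
Decimal check:
  0011110100000011 = 8192 + 4096 + 2048 + 1024 + 256 + 2 + 1 = 15619
  0000100001110101 = 2048 + 64 + 32 + 16 + 4 + 1 = 2165
  15619 + 2165 = 17784, and 00100010101111000 = 16384 + 1024 + 256 + 64 + 32 + 16 + 8 = 17784 ✓



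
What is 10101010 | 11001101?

OR: 1 when either bit is 1
  10101010
| 11001101
----------
  11101111
Decimal: 170 | 205 = 239



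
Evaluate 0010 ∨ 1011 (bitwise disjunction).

OR: 1 when either bit is 1
  0010
| 1011
------
  1011
Decimal: 2 | 11 = 11



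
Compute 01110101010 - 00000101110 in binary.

Method 1 - Direct subtraction (column by column from the right: bit − bit − borrow-in; if negative, add 2 and borrow 1 from the next column):
borrow: 00011111000
        01110101010
-       00000101110
-------------------
        01101111100

Method 2 - Add two's complement:
Two's complement of 00000101110: invert → 11111010001, add 1 → 11111010010
  01110101010
+ 11111010010
-------------
 101101111100  (end carry out of the top bit = 1)
Discarding the end carry: 01101111100
Decimal check:
  01110101010 = 512 + 256 + 128 + 32 + 8 + 2 = 938
  00000101110 = 32 + 8 + 4 + 2 = 46
  938 - 46 = 892, and 01101111100 = 512 + 256 + 64 + 32 + 16 + 8 + 4 = 892 ✓



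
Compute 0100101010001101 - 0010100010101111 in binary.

Method 1 - Direct subtraction (column by column from the right: bit − bit − borrow-in; if negative, add 2 and borrow 1 from the next column):
borrow: 0100001111111100
        0100101010001101
-       0010100010101111
------------------------
        0010000111011110

Method 2 - Add two's complement:
Two's complement of 0010100010101111: invert → 1101011101010000, add 1 → 1101011101010001
  0100101010001101
+ 1101011101010001
------------------
 10010000111011110  (end carry out of the top bit = 1)
Discarding the end carry: 0010000111011110
Decimal check:
  0100101010001101 = 16384 + 2048 + 512 + 128 + 8 + 4 + 1 = 19085
  0010100010101111 = 8192 + 2048 + 128 + 32 + 8 + 4 + 2 + 1 = 10415
  19085 - 10415 = 8670, and 0010000111011110 = 8192 + 256 + 128 + 64 + 16 + 8 + 4 + 2 = 8670 ✓



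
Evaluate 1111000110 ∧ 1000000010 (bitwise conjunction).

AND: 1 only when both bits are 1
  1111000110
& 1000000010
------------
  1000000010
Decimal: 966 & 514 = 514



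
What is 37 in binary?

Using repeated division by 2:
37 ÷ 2 = 18 remainder 1
18 ÷ 2 = 9 remainder 0
9 ÷ 2 = 4 remainder 1
4 ÷ 2 = 2 remainder 0
2 ÷ 2 = 1 remainder 0
1 ÷ 2 = 0 remainder 1
Reading remainders bottom to top: 100101



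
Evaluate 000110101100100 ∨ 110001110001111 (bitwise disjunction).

OR: 1 when either bit is 1
  000110101100100
| 110001110001111
-----------------
  110111111101111
Decimal: 3428 | 25487 = 28655



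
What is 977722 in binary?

Using repeated division by 2:
977722 ÷ 2 = 488861 remainder 0
488861 ÷ 2 = 244430 remainder 1
244430 ÷ 2 = 122215 remainder 0
122215 ÷ 2 = 61107 remainder 1
61107 ÷ 2 = 30553 remainder 1
30553 ÷ 2 = 15276 remainder 1
15276 ÷ 2 = 7638 remainder 0
7638 ÷ 2 = 3819 remainder 0
3819 ÷ 2 = 1909 remainder 1
1909 ÷ 2 = 954 remainder 1
954 ÷ 2 = 477 remainder 0
477 ÷ 2 = 238 remainder 1
238 ÷ 2 = 119 remainder 0
119 ÷ 2 = 59 remainder 1
59 ÷ 2 = 29 remainder 1
29 ÷ 2 = 14 remainder 1
14 ÷ 2 = 7 remainder 0
7 ÷ 2 = 3 remainder 1
3 ÷ 2 = 1 remainder 1
1 ÷ 2 = 0 remainder 1
Reading remainders bottom to top: 11101110101100111010



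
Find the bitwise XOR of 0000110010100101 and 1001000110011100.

XOR: 1 when bits differ
  0000110010100101
^ 1001000110011100
------------------
  1001110100111001
Decimal: 3237 ^ 37276 = 40249



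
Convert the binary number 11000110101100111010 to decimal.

Sum of powers of 2 for each 1-bit:
2^1 + 2^3 + 2^4 + 2^5 + 2^8 + 2^9 + 2^11 + 2^13 + 2^14 + 2^18 + 2^19
= 2 + 8 + 16 + 32 + 256 + 512 + 2048 + 8192 + 16384 + 262144 + 524288
= 813882



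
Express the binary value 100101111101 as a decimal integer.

Sum of powers of 2 for each 1-bit:
2^0 + 2^2 + 2^3 + 2^4 + 2^5 + 2^6 + 2^8 + 2^11
= 1 + 4 + 8 + 16 + 32 + 64 + 256 + 2048
= 2429



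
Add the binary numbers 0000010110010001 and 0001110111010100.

Add column by column from the right: bit + bit + carry-in; write the sum mod 2, carry 1 when the sum is 2 or 3.
carry:  0011101100100000
        0000010110010001
+       0001110111010100
------------------------
       00010001101100101
(the carry out of the leftmost column, 0, becomes the leading bit)
Decimal check:
  0000010110010001 = 1024 + 256 + 128 + 16 + 1 = 1425
  0001110111010100 = 4096 + 2048 + 1024 + 256 + 128 + 64 + 16 + 4 = 7636
  1425 + 7636 = 9061, and 00010001101100101 = 8192 + 512 + 256 + 64 + 32 + 4 + 1 = 9061 ✓



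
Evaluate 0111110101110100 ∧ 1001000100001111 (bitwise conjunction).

AND: 1 only when both bits are 1
  0111110101110100
& 1001000100001111
------------------
  0001000100000100
Decimal: 32116 & 37135 = 4356



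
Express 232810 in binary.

Using repeated division by 2:
232810 ÷ 2 = 116405 remainder 0
116405 ÷ 2 = 58202 remainder 1
58202 ÷ 2 = 29101 remainder 0
29101 ÷ 2 = 14550 remainder 1
14550 ÷ 2 = 7275 remainder 0
7275 ÷ 2 = 3637 remainder 1
3637 ÷ 2 = 1818 remainder 1
1818 ÷ 2 = 909 remainder 0
909 ÷ 2 = 454 remainder 1
454 ÷ 2 = 227 remainder 0
227 ÷ 2 = 113 remainder 1
113 ÷ 2 = 56 remainder 1
56 ÷ 2 = 28 remainder 0
28 ÷ 2 = 14 remainder 0
14 ÷ 2 = 7 remainder 0
7 ÷ 2 = 3 remainder 1
3 ÷ 2 = 1 remainder 1
1 ÷ 2 = 0 remainder 1
Reading remainders bottom to top: 111000110101101010



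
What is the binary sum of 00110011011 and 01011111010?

Add column by column from the right: bit + bit + carry-in; write the sum mod 2, carry 1 when the sum is 2 or 3.
carry:  11111110100
        00110011011
+       01011111010
-------------------
       010010010101
(the carry out of the leftmost column, 0, becomes the leading bit)
Decimal check:
  00110011011 = 256 + 128 + 16 + 8 + 2 + 1 = 411
  01011111010 = 512 + 128 + 64 + 32 + 16 + 8 + 2 = 762
  411 + 762 = 1173, and 010010010101 = 1024 + 128 + 16 + 4 + 1 = 1173 ✓



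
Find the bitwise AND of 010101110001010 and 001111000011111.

AND: 1 only when both bits are 1
  010101110001010
& 001111000011111
-----------------
  000101000001010
Decimal: 11146 & 7711 = 2570



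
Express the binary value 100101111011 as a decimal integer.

Sum of powers of 2 for each 1-bit:
2^0 + 2^1 + 2^3 + 2^4 + 2^5 + 2^6 + 2^8 + 2^11
= 1 + 2 + 8 + 16 + 32 + 64 + 256 + 2048
= 2427



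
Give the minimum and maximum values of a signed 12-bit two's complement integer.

For 12-bit two's complement:
Minimum: -2^11 = -2048
Maximum: 2^11 - 1 = 2047



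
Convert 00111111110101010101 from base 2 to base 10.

Sum of powers of 2 for each 1-bit:
2^0 + 2^2 + 2^4 + 2^6 + 2^8 + 2^10 + 2^11 + 2^12 + 2^13 + 2^14 + 2^15 + 2^16 + 2^17
= 1 + 4 + 16 + 64 + 256 + 1024 + 2048 + 4096 + 8192 + 16384 + 32768 + 65536 + 131072
= 261461



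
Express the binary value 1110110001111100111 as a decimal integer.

Sum of powers of 2 for each 1-bit:
2^0 + 2^1 + 2^2 + 2^5 + 2^6 + 2^7 + 2^8 + 2^9 + 2^13 + 2^14 + 2^16 + 2^17 + 2^18
= 1 + 2 + 4 + 32 + 64 + 128 + 256 + 512 + 8192 + 16384 + 65536 + 131072 + 262144
= 484327



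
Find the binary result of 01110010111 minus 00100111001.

Method 1 - Direct subtraction (column by column from the right: bit − bit − borrow-in; if negative, add 2 and borrow 1 from the next column):
borrow: 00011110000
        01110010111
-       00100111001
-------------------
        01001011110

Method 2 - Add two's complement:
Two's complement of 00100111001: invert → 11011000110, add 1 → 11011000111
  01110010111
+ 11011000111
-------------
 101001011110  (end carry out of the top bit = 1)
Discarding the end carry: 01001011110
Decimal check:
  01110010111 = 512 + 256 + 128 + 16 + 4 + 2 + 1 = 919
  00100111001 = 256 + 32 + 16 + 8 + 1 = 313
  919 - 313 = 606, and 01001011110 = 512 + 64 + 16 + 8 + 4 + 2 = 606 ✓



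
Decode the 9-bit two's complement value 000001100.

Binary: 000001100
Sign bit: 0 (non-negative)
Read directly as an unsigned value:
000001100 = 8 + 4 = 12
Value: 12



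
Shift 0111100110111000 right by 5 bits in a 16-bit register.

Original: 0111100110111000 (decimal 31160)
Shift right by 5 positions
Drop the 5 low bits; fill with zeros on the left
Result: 0000001111001101 (decimal 973)
Equivalent: 31160 >> 5 = 31160 ÷ 2^5 = 973



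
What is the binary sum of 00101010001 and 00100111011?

Add column by column from the right: bit + bit + carry-in; write the sum mod 2, carry 1 when the sum is 2 or 3.
carry:  01011100110
        00101010001
+       00100111011
-------------------
       001010001100
(the carry out of the leftmost column, 0, becomes the leading bit)
Decimal check:
  00101010001 = 256 + 64 + 16 + 1 = 337
  00100111011 = 256 + 32 + 16 + 8 + 2 + 1 = 315
  337 + 315 = 652, and 001010001100 = 512 + 128 + 8 + 4 = 652 ✓



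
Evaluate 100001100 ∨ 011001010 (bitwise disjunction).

OR: 1 when either bit is 1
  100001100
| 011001010
-----------
  111001110
Decimal: 268 | 202 = 462



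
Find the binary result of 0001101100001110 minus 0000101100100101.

Method 1 - Direct subtraction (column by column from the right: bit − bit − borrow-in; if negative, add 2 and borrow 1 from the next column):
borrow: 0001111111000010
        0001101100001110
-       0000101100100101
------------------------
        0000111111101001

Method 2 - Add two's complement:
Two's complement of 0000101100100101: invert → 1111010011011010, add 1 → 1111010011011011
  0001101100001110
+ 1111010011011011
------------------
 10000111111101001  (end carry out of the top bit = 1)
Discarding the end carry: 0000111111101001
Decimal check:
  0001101100001110 = 4096 + 2048 + 512 + 256 + 8 + 4 + 2 = 6926
  0000101100100101 = 2048 + 512 + 256 + 32 + 4 + 1 = 2853
  6926 - 2853 = 4073, and 0000111111101001 = 2048 + 1024 + 512 + 256 + 128 + 64 + 32 + 8 + 1 = 4073 ✓



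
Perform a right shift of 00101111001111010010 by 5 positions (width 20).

Original: 00101111001111010010 (decimal 193490)
Shift right by 5 positions
Drop the 5 low bits; fill with zeros on the left
Result: 00000001011110011110 (decimal 6046)
Equivalent: 193490 >> 5 = 193490 ÷ 2^5 = 6046



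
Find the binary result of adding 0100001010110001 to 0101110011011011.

Add column by column from the right: bit + bit + carry-in; write the sum mod 2, carry 1 when the sum is 2 or 3.
carry:  1000000111100110
        0100001010110001
+       0101110011011011
------------------------
       01001111110001100
(the carry out of the leftmost column, 0, becomes the leading bit)
Decimal check:
  0100001010110001 = 16384 + 512 + 128 + 32 + 16 + 1 = 17073
  0101110011011011 = 16384 + 4096 + 2048 + 1024 + 128 + 64 + 16 + 8 + 2 + 1 = 23771
  17073 + 23771 = 40844, and 01001111110001100 = 32768 + 4096 + 2048 + 1024 + 512 + 256 + 128 + 8 + 4 = 40844 ✓



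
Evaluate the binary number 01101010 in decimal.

Sum of powers of 2 for each 1-bit:
2^1 + 2^3 + 2^5 + 2^6
= 2 + 8 + 32 + 64
= 106



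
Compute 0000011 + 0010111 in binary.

Add column by column from the right: bit + bit + carry-in; write the sum mod 2, carry 1 when the sum is 2 or 3.
carry:  0001110
        0000011
+       0010111
---------------
       00011010
(the carry out of the leftmost column, 0, becomes the leading bit)
Decimal check:
  0000011 = 2 + 1 = 3
  0010111 = 16 + 4 + 2 + 1 = 23
  3 + 23 = 26, and 00011010 = 16 + 8 + 2 = 26 ✓



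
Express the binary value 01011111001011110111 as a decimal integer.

Sum of powers of 2 for each 1-bit:
2^0 + 2^1 + 2^2 + 2^4 + 2^5 + 2^6 + 2^7 + 2^9 + 2^12 + 2^13 + 2^14 + 2^15 + 2^16 + 2^18
= 1 + 2 + 4 + 16 + 32 + 64 + 128 + 512 + 4096 + 8192 + 16384 + 32768 + 65536 + 262144
= 389879



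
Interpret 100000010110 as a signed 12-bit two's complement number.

Binary: 100000010110
Sign bit: 1 (negative)
Invert: 011111101001
Add 1:  011111101010
Magnitude: 011111101010 = 1024 + 512 + 256 + 128 + 64 + 32 + 8 + 2 = 2026
Value: -2026



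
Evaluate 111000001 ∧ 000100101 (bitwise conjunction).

AND: 1 only when both bits are 1
  111000001
& 000100101
-----------
  000000001
Decimal: 449 & 37 = 1



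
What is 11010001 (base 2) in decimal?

Sum of powers of 2 for each 1-bit:
2^0 + 2^4 + 2^6 + 2^7
= 1 + 16 + 64 + 128
= 209



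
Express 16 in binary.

Using repeated division by 2:
16 ÷ 2 = 8 remainder 0
8 ÷ 2 = 4 remainder 0
4 ÷ 2 = 2 remainder 0
2 ÷ 2 = 1 remainder 0
1 ÷ 2 = 0 remainder 1
Reading remainders bottom to top: 10000



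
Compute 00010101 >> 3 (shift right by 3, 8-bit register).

Original: 00010101 (decimal 21)
Shift right by 3 positions
Drop the 3 low bits; fill with zeros on the left
Result: 00000010 (decimal 2)
Equivalent: 21 >> 3 = 21 ÷ 2^3 = 2



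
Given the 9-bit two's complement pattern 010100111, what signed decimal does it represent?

Binary: 010100111
Sign bit: 0 (non-negative)
Read directly as an unsigned value:
010100111 = 128 + 32 + 4 + 2 + 1 = 167
Value: 167



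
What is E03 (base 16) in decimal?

Expand by place value (powers of 16):
Digit values: E = 14
E03 = 14 × 16^2 + 0 × 16^1 + 3 × 16^0
= 14 × 256 + 0 × 16 + 3 × 1
= 3584 + 0 + 3
= 3587



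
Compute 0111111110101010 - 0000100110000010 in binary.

Method 1 - Direct subtraction (column by column from the right: bit − bit − borrow-in; if negative, add 2 and borrow 1 from the next column):
borrow: 0000000000000000
        0111111110101010
-       0000100110000010
------------------------
        0111011000101000

Method 2 - Add two's complement:
Two's complement of 0000100110000010: invert → 1111011001111101, add 1 → 1111011001111110
  0111111110101010
+ 1111011001111110
------------------
 10111011000101000  (end carry out of the top bit = 1)
Discarding the end carry: 0111011000101000
Decimal check:
  0111111110101010 = 16384 + 8192 + 4096 + 2048 + 1024 + 512 + 256 + 128 + 32 + 8 + 2 = 32682
  0000100110000010 = 2048 + 256 + 128 + 2 = 2434
  32682 - 2434 = 30248, and 0111011000101000 = 16384 + 8192 + 4096 + 1024 + 512 + 32 + 8 = 30248 ✓



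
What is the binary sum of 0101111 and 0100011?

Add column by column from the right: bit + bit + carry-in; write the sum mod 2, carry 1 when the sum is 2 or 3.
carry:  1011110
        0101111
+       0100011
---------------
       01010010
(the carry out of the leftmost column, 0, becomes the leading bit)
Decimal check:
  0101111 = 32 + 8 + 4 + 2 + 1 = 47
  0100011 = 32 + 2 + 1 = 35
  47 + 35 = 82, and 01010010 = 64 + 16 + 2 = 82 ✓



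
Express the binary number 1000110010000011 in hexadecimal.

Group into 4-bit nibbles from right:
  1000 = 8
  1100 = C
  1000 = 8
  0011 = 3
Result: 8C83



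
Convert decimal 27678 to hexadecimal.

Using repeated division by 16 (digits 10–15 are A–F):
27678 ÷ 16 = 1729 remainder 14 (E)
1729 ÷ 16 = 108 remainder 1
108 ÷ 16 = 6 remainder 12 (C)
6 ÷ 16 = 0 remainder 6
Reading remainders bottom to top: 6C1E



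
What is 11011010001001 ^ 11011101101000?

XOR: 1 when bits differ
  11011010001001
^ 11011101101000
----------------
  00000111100001
Decimal: 13961 ^ 14184 = 481



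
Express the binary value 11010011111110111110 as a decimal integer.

Sum of powers of 2 for each 1-bit:
2^1 + 2^2 + 2^3 + 2^4 + 2^5 + 2^7 + 2^8 + 2^9 + 2^10 + 2^11 + 2^12 + 2^13 + 2^16 + 2^18 + 2^19
= 2 + 4 + 8 + 16 + 32 + 128 + 256 + 512 + 1024 + 2048 + 4096 + 8192 + 65536 + 262144 + 524288
= 868286



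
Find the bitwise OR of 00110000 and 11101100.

OR: 1 when either bit is 1
  00110000
| 11101100
----------
  11111100
Decimal: 48 | 236 = 252



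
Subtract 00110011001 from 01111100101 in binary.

Method 1 - Direct subtraction (column by column from the right: bit − bit − borrow-in; if negative, add 2 and borrow 1 from the next column):
borrow: 00000110000
        01111100101
-       00110011001
-------------------
        01001001100

Method 2 - Add two's complement:
Two's complement of 00110011001: invert → 11001100110, add 1 → 11001100111
  01111100101
+ 11001100111
-------------
 101001001100  (end carry out of the top bit = 1)
Discarding the end carry: 01001001100
Decimal check:
  01111100101 = 512 + 256 + 128 + 64 + 32 + 4 + 1 = 997
  00110011001 = 256 + 128 + 16 + 8 + 1 = 409
  997 - 409 = 588, and 01001001100 = 512 + 64 + 8 + 4 = 588 ✓



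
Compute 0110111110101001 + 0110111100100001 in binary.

Add column by column from the right: bit + bit + carry-in; write the sum mod 2, carry 1 when the sum is 2 or 3.
carry:  1101111001000010
        0110111110101001
+       0110111100100001
------------------------
       01101111011001010
(the carry out of the leftmost column, 0, becomes the leading bit)
Decimal check:
  0110111110101001 = 16384 + 8192 + 2048 + 1024 + 512 + 256 + 128 + 32 + 8 + 1 = 28585
  0110111100100001 = 16384 + 8192 + 2048 + 1024 + 512 + 256 + 32 + 1 = 28449
  28585 + 28449 = 57034, and 01101111011001010 = 32768 + 16384 + 4096 + 2048 + 1024 + 512 + 128 + 64 + 8 + 2 = 57034 ✓



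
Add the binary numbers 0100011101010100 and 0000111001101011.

Add column by column from the right: bit + bit + carry-in; write the sum mod 2, carry 1 when the sum is 2 or 3.
carry:  0001110010000000
        0100011101010100
+       0000111001101011
------------------------
       00101010110111111
(the carry out of the leftmost column, 0, becomes the leading bit)
Decimal check:
  0100011101010100 = 16384 + 1024 + 512 + 256 + 64 + 16 + 4 = 18260
  0000111001101011 = 2048 + 1024 + 512 + 64 + 32 + 8 + 2 + 1 = 3691
  18260 + 3691 = 21951, and 00101010110111111 = 16384 + 4096 + 1024 + 256 + 128 + 32 + 16 + 8 + 4 + 2 + 1 = 21951 ✓



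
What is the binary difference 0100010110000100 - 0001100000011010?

Method 1 - Direct subtraction (column by column from the right: bit − bit − borrow-in; if negative, add 2 and borrow 1 from the next column):
borrow: 0111000011110100
        0100010110000100
-       0001100000011010
------------------------
        0010110101101010

Method 2 - Add two's complement:
Two's complement of 0001100000011010: invert → 1110011111100101, add 1 → 1110011111100110
  0100010110000100
+ 1110011111100110
------------------
 10010110101101010  (end carry out of the top bit = 1)
Discarding the end carry: 0010110101101010
Decimal check:
  0100010110000100 = 16384 + 1024 + 256 + 128 + 4 = 17796
  0001100000011010 = 4096 + 2048 + 16 + 8 + 2 = 6170
  17796 - 6170 = 11626, and 0010110101101010 = 8192 + 2048 + 1024 + 256 + 64 + 32 + 8 + 2 = 11626 ✓



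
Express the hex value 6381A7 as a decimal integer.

Expand by place value (powers of 16):
Digit values: A = 10
6381A7 = 6 × 16^5 + 3 × 16^4 + 8 × 16^3 + 1 × 16^2 + 10 × 16^1 + 7 × 16^0
= 6 × 1048576 + 3 × 65536 + 8 × 4096 + 1 × 256 + 10 × 16 + 7 × 1
= 6291456 + 196608 + 32768 + 256 + 160 + 7
= 6521255



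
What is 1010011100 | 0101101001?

OR: 1 when either bit is 1
  1010011100
| 0101101001
------------
  1111111101
Decimal: 668 | 361 = 1021



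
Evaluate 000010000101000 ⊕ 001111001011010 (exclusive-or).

XOR: 1 when bits differ
  000010000101000
^ 001111001011010
-----------------
  001101001110010
Decimal: 1064 ^ 7770 = 6770



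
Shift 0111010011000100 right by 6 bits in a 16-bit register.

Original: 0111010011000100 (decimal 29892)
Shift right by 6 positions
Drop the 6 low bits; fill with zeros on the left
Result: 0000000111010011 (decimal 467)
Equivalent: 29892 >> 6 = 29892 ÷ 2^6 = 467



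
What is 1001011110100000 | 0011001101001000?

OR: 1 when either bit is 1
  1001011110100000
| 0011001101001000
------------------
  1011011111101000
Decimal: 38816 | 13128 = 47080



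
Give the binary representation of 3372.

Using repeated division by 2:
3372 ÷ 2 = 1686 remainder 0
1686 ÷ 2 = 843 remainder 0
843 ÷ 2 = 421 remainder 1
421 ÷ 2 = 210 remainder 1
210 ÷ 2 = 105 remainder 0
105 ÷ 2 = 52 remainder 1
52 ÷ 2 = 26 remainder 0
26 ÷ 2 = 13 remainder 0
13 ÷ 2 = 6 remainder 1
6 ÷ 2 = 3 remainder 0
3 ÷ 2 = 1 remainder 1
1 ÷ 2 = 0 remainder 1
Reading remainders bottom to top: 110100101100



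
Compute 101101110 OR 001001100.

OR: 1 when either bit is 1
  101101110
| 001001100
-----------
  101101110
Decimal: 366 | 76 = 366



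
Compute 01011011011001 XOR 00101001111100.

XOR: 1 when bits differ
  01011011011001
^ 00101001111100
----------------
  01110010100101
Decimal: 5849 ^ 2684 = 7333



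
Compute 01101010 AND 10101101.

AND: 1 only when both bits are 1
  01101010
& 10101101
----------
  00101000
Decimal: 106 & 173 = 40



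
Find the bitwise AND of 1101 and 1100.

AND: 1 only when both bits are 1
  1101
& 1100
------
  1100
Decimal: 13 & 12 = 12



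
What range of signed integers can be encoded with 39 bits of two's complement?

For 39-bit two's complement:
Minimum: -2^38 = -274877906944
Maximum: 2^38 - 1 = 274877906943



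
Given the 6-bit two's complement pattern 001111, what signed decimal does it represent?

Binary: 001111
Sign bit: 0 (non-negative)
Read directly as an unsigned value:
001111 = 8 + 4 + 2 + 1 = 15
Value: 15



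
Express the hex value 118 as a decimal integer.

Expand by place value (powers of 16):
118 = 1 × 16^2 + 1 × 16^1 + 8 × 16^0
= 1 × 256 + 1 × 16 + 8 × 1
= 256 + 16 + 8
= 280



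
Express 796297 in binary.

Using repeated division by 2:
796297 ÷ 2 = 398148 remainder 1
398148 ÷ 2 = 199074 remainder 0
199074 ÷ 2 = 99537 remainder 0
99537 ÷ 2 = 49768 remainder 1
49768 ÷ 2 = 24884 remainder 0
24884 ÷ 2 = 12442 remainder 0
12442 ÷ 2 = 6221 remainder 0
6221 ÷ 2 = 3110 remainder 1
3110 ÷ 2 = 1555 remainder 0
1555 ÷ 2 = 777 remainder 1
777 ÷ 2 = 388 remainder 1
388 ÷ 2 = 194 remainder 0
194 ÷ 2 = 97 remainder 0
97 ÷ 2 = 48 remainder 1
48 ÷ 2 = 24 remainder 0
24 ÷ 2 = 12 remainder 0
12 ÷ 2 = 6 remainder 0
6 ÷ 2 = 3 remainder 0
3 ÷ 2 = 1 remainder 1
1 ÷ 2 = 0 remainder 1
Reading remainders bottom to top: 11000010011010001001

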